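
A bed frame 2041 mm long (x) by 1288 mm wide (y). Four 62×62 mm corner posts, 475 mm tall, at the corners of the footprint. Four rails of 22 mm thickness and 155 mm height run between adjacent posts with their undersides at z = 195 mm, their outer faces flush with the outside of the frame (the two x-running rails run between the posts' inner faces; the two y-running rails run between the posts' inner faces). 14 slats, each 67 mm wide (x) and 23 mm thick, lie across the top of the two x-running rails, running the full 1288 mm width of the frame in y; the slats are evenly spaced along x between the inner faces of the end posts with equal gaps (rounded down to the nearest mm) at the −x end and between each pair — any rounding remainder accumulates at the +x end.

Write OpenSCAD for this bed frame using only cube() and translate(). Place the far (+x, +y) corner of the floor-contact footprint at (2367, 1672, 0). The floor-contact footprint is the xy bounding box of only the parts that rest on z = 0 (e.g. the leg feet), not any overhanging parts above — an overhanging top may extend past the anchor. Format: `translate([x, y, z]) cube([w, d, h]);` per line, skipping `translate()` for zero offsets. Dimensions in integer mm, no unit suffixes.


// slat z = rail_z + rail_h = 195 + 155 = 350
// slat gap = ⌊(1917 − 14·67) / 15⌋ = 65
translate([326, 384, 0]) cube([62, 62, 475]);
translate([326, 1610, 0]) cube([62, 62, 475]);
translate([2305, 384, 0]) cube([62, 62, 475]);
translate([2305, 1610, 0]) cube([62, 62, 475]);
translate([388, 384, 195]) cube([1917, 22, 155]);
translate([388, 1650, 195]) cube([1917, 22, 155]);
translate([326, 446, 195]) cube([22, 1164, 155]);
translate([2345, 446, 195]) cube([22, 1164, 155]);
translate([453, 384, 350]) cube([67, 1288, 23]);
translate([585, 384, 350]) cube([67, 1288, 23]);
translate([717, 384, 350]) cube([67, 1288, 23]);
translate([849, 384, 350]) cube([67, 1288, 23]);
translate([981, 384, 350]) cube([67, 1288, 23]);
translate([1113, 384, 350]) cube([67, 1288, 23]);
translate([1245, 384, 350]) cube([67, 1288, 23]);
translate([1377, 384, 350]) cube([67, 1288, 23]);
translate([1509, 384, 350]) cube([67, 1288, 23]);
translate([1641, 384, 350]) cube([67, 1288, 23]);
translate([1773, 384, 350]) cube([67, 1288, 23]);
translate([1905, 384, 350]) cube([67, 1288, 23]);
translate([2037, 384, 350]) cube([67, 1288, 23]);
translate([2169, 384, 350]) cube([67, 1288, 23]);


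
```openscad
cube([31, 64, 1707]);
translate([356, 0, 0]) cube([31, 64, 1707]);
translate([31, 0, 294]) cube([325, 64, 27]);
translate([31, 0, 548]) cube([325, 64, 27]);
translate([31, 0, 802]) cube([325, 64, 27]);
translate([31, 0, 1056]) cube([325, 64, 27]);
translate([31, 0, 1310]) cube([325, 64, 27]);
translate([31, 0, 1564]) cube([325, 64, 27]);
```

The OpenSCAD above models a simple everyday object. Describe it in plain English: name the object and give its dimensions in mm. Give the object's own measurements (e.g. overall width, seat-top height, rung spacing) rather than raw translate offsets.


A straight ladder. Two 31×64 mm vertical rails, 1707 mm tall, stand 387 mm apart (outside-to-outside) with their front faces coplanar on the −y side. 6 rungs, each 64 mm deep and 27 mm tall, span between the inner faces of the rails, front faces flush with the rails. The lowest rung's underside is at z = 294 mm and rungs are spaced 254 mm apart (underside to underside).


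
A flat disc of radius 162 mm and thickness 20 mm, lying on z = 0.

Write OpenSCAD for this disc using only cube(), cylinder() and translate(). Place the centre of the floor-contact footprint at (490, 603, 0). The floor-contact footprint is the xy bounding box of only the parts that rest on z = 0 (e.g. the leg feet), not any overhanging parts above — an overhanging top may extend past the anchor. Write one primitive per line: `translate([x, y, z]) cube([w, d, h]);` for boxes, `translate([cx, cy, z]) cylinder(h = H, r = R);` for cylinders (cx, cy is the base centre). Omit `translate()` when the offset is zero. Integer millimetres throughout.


translate([490, 603, 0]) cylinder(h = 20, r = 162);


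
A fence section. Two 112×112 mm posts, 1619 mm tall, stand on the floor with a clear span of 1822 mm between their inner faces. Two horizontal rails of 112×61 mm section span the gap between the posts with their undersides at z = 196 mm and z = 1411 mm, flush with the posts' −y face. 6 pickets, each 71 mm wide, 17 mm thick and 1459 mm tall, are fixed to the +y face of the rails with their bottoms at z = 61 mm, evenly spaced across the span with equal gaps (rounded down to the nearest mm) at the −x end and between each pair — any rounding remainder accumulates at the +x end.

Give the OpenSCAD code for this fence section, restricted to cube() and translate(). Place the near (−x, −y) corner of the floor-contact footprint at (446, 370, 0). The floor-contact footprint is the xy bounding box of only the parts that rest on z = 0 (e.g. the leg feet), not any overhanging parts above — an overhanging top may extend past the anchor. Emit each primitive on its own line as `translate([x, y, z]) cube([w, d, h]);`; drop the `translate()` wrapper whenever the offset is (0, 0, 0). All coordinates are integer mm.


translate([446, 370, 0]) cube([112, 112, 1619]);
translate([2380, 370, 0]) cube([112, 112, 1619]);
translate([558, 370, 196]) cube([1822, 112, 61]);
translate([558, 370, 1411]) cube([1822, 112, 61]);
translate([757, 482, 61]) cube([71, 17, 1459]);
translate([1027, 482, 61]) cube([71, 17, 1459]);
translate([1297, 482, 61]) cube([71, 17, 1459]);
translate([1567, 482, 61]) cube([71, 17, 1459]);
translate([1837, 482, 61]) cube([71, 17, 1459]);
translate([2107, 482, 61]) cube([71, 17, 1459]);


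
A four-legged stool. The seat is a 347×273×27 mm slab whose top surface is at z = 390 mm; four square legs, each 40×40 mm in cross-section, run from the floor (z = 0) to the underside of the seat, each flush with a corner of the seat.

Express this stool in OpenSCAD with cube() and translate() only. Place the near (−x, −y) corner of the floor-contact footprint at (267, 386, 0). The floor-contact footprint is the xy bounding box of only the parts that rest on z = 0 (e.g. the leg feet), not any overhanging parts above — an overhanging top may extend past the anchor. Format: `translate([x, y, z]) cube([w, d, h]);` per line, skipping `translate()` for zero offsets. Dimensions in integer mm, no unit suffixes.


translate([267, 386, 363]) cube([347, 273, 27]);
translate([267, 386, 0]) cube([40, 40, 363]);
translate([574, 386, 0]) cube([40, 40, 363]);
translate([267, 619, 0]) cube([40, 40, 363]);
translate([574, 619, 0]) cube([40, 40, 363]);


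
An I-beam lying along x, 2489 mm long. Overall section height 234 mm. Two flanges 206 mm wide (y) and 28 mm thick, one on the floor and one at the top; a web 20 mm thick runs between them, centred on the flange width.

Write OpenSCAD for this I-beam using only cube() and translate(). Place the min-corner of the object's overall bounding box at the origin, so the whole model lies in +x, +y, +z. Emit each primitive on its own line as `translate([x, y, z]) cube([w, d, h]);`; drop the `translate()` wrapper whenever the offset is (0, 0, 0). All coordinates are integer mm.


cube([2489, 206, 28]);
translate([0, 93, 28]) cube([2489, 20, 178]);
translate([0, 0, 206]) cube([2489, 206, 28]);


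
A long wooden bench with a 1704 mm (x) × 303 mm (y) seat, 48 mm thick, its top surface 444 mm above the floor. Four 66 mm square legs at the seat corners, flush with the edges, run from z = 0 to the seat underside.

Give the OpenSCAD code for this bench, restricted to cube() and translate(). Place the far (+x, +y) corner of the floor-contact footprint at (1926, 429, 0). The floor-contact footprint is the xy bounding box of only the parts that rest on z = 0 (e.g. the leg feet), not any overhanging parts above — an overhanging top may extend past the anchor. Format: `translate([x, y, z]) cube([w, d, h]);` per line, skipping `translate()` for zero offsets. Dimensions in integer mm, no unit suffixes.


translate([222, 126, 396]) cube([1704, 303, 48]);
translate([222, 126, 0]) cube([66, 66, 396]);
translate([222, 363, 0]) cube([66, 66, 396]);
translate([1860, 126, 0]) cube([66, 66, 396]);
translate([1860, 363, 0]) cube([66, 66, 396]);


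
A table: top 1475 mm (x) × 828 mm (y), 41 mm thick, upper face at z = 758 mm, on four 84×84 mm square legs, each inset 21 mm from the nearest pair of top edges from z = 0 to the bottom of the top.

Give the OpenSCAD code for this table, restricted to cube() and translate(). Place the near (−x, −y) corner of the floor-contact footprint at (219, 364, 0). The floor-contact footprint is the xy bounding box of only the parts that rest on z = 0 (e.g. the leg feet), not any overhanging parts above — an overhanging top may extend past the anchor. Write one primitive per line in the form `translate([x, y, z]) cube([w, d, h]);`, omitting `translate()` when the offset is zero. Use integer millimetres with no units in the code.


translate([198, 343, 717]) cube([1475, 828, 41]);
translate([219, 364, 0]) cube([84, 84, 717]);
translate([1568, 364, 0]) cube([84, 84, 717]);
translate([219, 1066, 0]) cube([84, 84, 717]);
translate([1568, 1066, 0]) cube([84, 84, 717]);


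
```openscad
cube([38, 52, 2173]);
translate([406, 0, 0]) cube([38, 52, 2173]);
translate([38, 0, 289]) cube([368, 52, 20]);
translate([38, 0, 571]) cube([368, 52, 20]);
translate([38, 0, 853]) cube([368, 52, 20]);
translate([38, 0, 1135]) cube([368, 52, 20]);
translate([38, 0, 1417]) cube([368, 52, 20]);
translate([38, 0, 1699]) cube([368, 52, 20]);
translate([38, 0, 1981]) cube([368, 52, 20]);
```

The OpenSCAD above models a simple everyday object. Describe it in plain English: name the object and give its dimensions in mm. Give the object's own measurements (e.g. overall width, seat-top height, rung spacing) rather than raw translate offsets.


A straight ladder. Two 38×52 mm vertical rails, 2173 mm tall, stand 444 mm apart (outside-to-outside) with their front faces coplanar on the −y side. 7 rungs, each 52 mm deep and 20 mm tall, span between the inner faces of the rails, front faces flush with the rails. The lowest rung's underside is at z = 289 mm and rungs are spaced 282 mm apart (underside to underside).


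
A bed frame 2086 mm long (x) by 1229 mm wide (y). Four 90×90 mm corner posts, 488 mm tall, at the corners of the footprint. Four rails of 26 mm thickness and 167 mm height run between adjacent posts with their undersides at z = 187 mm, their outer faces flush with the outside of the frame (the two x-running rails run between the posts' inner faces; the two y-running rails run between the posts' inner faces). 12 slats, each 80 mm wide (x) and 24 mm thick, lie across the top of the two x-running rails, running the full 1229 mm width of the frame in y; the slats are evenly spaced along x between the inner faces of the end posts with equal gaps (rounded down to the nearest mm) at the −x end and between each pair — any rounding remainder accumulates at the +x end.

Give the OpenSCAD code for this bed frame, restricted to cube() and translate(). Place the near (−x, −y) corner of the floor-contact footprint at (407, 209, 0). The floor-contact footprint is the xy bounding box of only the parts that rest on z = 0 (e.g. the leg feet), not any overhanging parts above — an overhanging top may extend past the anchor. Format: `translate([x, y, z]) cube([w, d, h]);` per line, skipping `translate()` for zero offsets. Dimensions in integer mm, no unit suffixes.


// slat z = rail_z + rail_h = 187 + 167 = 354
// slat gap = ⌊(1906 − 12·80) / 13⌋ = 72
translate([407, 209, 0]) cube([90, 90, 488]);
translate([407, 1348, 0]) cube([90, 90, 488]);
translate([2403, 209, 0]) cube([90, 90, 488]);
translate([2403, 1348, 0]) cube([90, 90, 488]);
translate([497, 209, 187]) cube([1906, 26, 167]);
translate([497, 1412, 187]) cube([1906, 26, 167]);
translate([407, 299, 187]) cube([26, 1049, 167]);
translate([2467, 299, 187]) cube([26, 1049, 167]);
translate([569, 209, 354]) cube([80, 1229, 24]);
translate([721, 209, 354]) cube([80, 1229, 24]);
translate([873, 209, 354]) cube([80, 1229, 24]);
translate([1025, 209, 354]) cube([80, 1229, 24]);
translate([1177, 209, 354]) cube([80, 1229, 24]);
translate([1329, 209, 354]) cube([80, 1229, 24]);
translate([1481, 209, 354]) cube([80, 1229, 24]);
translate([1633, 209, 354]) cube([80, 1229, 24]);
translate([1785, 209, 354]) cube([80, 1229, 24]);
translate([1937, 209, 354]) cube([80, 1229, 24]);
translate([2089, 209, 354]) cube([80, 1229, 24]);
translate([2241, 209, 354]) cube([80, 1229, 24]);


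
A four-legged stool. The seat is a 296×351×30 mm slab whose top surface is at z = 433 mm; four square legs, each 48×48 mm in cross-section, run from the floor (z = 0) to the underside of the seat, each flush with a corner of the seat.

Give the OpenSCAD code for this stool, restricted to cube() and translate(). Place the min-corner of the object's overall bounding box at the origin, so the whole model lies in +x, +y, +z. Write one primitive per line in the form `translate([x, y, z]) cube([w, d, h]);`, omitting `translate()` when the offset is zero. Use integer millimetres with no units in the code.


translate([0, 0, 403]) cube([296, 351, 30]);
cube([48, 48, 403]);
translate([248, 0, 0]) cube([48, 48, 403]);
translate([0, 303, 0]) cube([48, 48, 403]);
translate([248, 303, 0]) cube([48, 48, 403]);


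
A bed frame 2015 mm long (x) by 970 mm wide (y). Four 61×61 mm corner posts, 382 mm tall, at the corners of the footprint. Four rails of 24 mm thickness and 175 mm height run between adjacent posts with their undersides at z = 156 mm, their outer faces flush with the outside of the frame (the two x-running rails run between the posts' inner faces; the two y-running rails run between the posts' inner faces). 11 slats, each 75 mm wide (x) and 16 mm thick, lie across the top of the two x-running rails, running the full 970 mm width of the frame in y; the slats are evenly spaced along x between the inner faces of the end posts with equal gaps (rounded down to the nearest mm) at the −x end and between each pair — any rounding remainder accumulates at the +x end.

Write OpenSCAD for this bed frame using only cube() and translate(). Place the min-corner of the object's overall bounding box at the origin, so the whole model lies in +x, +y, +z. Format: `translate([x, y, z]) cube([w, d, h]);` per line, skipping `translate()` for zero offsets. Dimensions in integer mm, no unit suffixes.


cube([61, 61, 382]);
translate([0, 909, 0]) cube([61, 61, 382]);
translate([1954, 0, 0]) cube([61, 61, 382]);
translate([1954, 909, 0]) cube([61, 61, 382]);
translate([61, 0, 156]) cube([1893, 24, 175]);
translate([61, 946, 156]) cube([1893, 24, 175]);
translate([0, 61, 156]) cube([24, 848, 175]);
translate([1991, 61, 156]) cube([24, 848, 175]);
translate([150, 0, 331]) cube([75, 970, 16]);
translate([314, 0, 331]) cube([75, 970, 16]);
translate([478, 0, 331]) cube([75, 970, 16]);
translate([642, 0, 331]) cube([75, 970, 16]);
translate([806, 0, 331]) cube([75, 970, 16]);
translate([970, 0, 331]) cube([75, 970, 16]);
translate([1134, 0, 331]) cube([75, 970, 16]);
translate([1298, 0, 331]) cube([75, 970, 16]);
translate([1462, 0, 331]) cube([75, 970, 16]);
translate([1626, 0, 331]) cube([75, 970, 16]);
translate([1790, 0, 331]) cube([75, 970, 16]);


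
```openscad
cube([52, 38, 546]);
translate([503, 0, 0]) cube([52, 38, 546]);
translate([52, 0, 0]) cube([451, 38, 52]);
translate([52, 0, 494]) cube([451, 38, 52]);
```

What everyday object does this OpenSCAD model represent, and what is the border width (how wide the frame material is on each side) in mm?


A picture frame. The border width is 52 mm.

Four thin pieces enclosing a rectangular opening — a picture frame. The two full-height stiles are 546 mm tall; the top rail sits at z = 494 and is 52 mm tall, so the border above the opening is 546 − 494 = 52 mm, matching the stile x-width.


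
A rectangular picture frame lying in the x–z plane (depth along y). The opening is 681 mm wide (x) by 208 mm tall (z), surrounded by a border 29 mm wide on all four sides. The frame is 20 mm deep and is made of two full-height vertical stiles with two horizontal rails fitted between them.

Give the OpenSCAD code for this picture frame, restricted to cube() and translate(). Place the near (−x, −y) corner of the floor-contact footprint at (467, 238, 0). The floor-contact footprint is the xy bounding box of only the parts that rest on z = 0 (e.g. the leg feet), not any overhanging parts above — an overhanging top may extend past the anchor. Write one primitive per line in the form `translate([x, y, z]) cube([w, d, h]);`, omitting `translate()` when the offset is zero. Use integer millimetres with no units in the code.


translate([467, 238, 0]) cube([29, 20, 266]);
translate([1177, 238, 0]) cube([29, 20, 266]);
translate([496, 238, 0]) cube([681, 20, 29]);
translate([496, 238, 237]) cube([681, 20, 29]);


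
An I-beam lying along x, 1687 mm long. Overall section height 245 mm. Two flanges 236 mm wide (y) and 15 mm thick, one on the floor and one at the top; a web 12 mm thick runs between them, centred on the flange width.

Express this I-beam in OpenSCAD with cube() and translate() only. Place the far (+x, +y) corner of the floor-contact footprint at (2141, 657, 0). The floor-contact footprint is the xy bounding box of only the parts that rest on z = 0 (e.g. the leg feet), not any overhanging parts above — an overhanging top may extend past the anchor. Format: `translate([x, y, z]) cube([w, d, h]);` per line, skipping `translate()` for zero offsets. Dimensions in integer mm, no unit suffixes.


translate([454, 421, 0]) cube([1687, 236, 15]);
translate([454, 533, 15]) cube([1687, 12, 215]);
translate([454, 421, 230]) cube([1687, 236, 15]);


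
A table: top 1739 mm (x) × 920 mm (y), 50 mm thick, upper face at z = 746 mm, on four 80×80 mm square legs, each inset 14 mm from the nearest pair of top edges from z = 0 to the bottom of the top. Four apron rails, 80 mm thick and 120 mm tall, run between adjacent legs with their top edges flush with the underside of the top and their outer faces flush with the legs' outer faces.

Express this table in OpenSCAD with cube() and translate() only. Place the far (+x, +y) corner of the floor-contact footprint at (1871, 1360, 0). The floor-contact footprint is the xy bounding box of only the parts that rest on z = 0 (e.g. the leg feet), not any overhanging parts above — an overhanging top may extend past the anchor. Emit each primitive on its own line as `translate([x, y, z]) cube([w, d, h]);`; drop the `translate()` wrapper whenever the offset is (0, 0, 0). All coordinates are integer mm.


// leg_h = 746 - 50 = 696
// apron z = 696 - 120 = 576
translate([146, 454, 696]) cube([1739, 920, 50]);
translate([160, 468, 0]) cube([80, 80, 696]);
translate([1791, 468, 0]) cube([80, 80, 696]);
translate([160, 1280, 0]) cube([80, 80, 696]);
translate([1791, 1280, 0]) cube([80, 80, 696]);
translate([240, 468, 576]) cube([1551, 80, 120]);
translate([240, 1280, 576]) cube([1551, 80, 120]);
translate([160, 548, 576]) cube([80, 732, 120]);
translate([1791, 548, 576]) cube([80, 732, 120]);


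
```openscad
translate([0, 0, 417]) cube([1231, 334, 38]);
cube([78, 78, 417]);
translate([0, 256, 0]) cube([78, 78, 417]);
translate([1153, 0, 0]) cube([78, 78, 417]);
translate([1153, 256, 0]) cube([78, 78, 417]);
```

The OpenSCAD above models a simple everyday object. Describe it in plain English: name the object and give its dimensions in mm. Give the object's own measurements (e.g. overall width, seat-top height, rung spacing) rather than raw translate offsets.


A bench: a 1231×334 mm seat slab, 38 mm thick, top at z = 455 mm, on four 78×78 mm square legs flush with the seat corners and standing on z = 0.


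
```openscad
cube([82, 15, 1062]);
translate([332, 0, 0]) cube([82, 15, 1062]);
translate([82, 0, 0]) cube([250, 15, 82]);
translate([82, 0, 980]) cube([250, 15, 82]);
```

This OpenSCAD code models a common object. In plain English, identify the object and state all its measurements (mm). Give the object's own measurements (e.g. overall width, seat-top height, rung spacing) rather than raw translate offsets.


A rectangular picture frame lying in the x–z plane (depth along y). The opening is 250 mm wide (x) by 898 mm tall (z), surrounded by a border 82 mm wide on all four sides. The frame is 15 mm deep and is made of two full-height vertical stiles with two horizontal rails fitted between them.


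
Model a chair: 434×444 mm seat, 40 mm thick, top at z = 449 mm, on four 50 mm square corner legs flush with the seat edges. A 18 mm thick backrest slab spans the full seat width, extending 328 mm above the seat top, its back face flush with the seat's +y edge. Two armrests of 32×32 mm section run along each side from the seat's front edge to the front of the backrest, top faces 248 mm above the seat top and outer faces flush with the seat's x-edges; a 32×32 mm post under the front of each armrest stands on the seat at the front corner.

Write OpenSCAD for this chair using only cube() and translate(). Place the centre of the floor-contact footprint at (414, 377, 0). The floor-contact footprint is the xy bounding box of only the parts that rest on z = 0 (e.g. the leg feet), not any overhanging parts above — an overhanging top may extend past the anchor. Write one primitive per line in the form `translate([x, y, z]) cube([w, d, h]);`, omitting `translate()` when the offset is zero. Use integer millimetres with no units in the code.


translate([197, 155, 409]) cube([434, 444, 40]);
translate([197, 155, 0]) cube([50, 50, 409]);
translate([581, 155, 0]) cube([50, 50, 409]);
translate([197, 549, 0]) cube([50, 50, 409]);
translate([581, 549, 0]) cube([50, 50, 409]);
translate([197, 581, 449]) cube([434, 18, 328]);
translate([197, 155, 665]) cube([32, 426, 32]);
translate([599, 155, 665]) cube([32, 426, 32]);
translate([197, 155, 449]) cube([32, 32, 216]);
translate([599, 155, 449]) cube([32, 32, 216]);


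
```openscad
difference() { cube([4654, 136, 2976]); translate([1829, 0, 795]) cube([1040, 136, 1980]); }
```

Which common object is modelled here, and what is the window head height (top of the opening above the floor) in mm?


A wall with a window opening. The window head height is 2775 mm.

A wall with a rectangular opening subtracted — a window. Sill at z = 795, opening 1980 mm tall, so the head is at 795 + 1980 = 2775 mm.


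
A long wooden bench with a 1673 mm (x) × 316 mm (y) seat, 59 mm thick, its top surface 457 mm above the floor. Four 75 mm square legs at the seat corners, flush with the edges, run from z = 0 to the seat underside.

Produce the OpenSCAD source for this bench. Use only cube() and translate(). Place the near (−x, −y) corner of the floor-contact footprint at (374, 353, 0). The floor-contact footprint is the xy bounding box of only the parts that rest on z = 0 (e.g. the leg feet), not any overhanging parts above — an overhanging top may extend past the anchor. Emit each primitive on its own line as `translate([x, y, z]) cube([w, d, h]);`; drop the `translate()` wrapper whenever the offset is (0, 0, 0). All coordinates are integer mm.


// leg_h = 457 − 59 = 398
translate([374, 353, 398]) cube([1673, 316, 59]);
translate([374, 353, 0]) cube([75, 75, 398]);
translate([374, 594, 0]) cube([75, 75, 398]);
translate([1972, 353, 0]) cube([75, 75, 398]);
translate([1972, 594, 0]) cube([75, 75, 398]);


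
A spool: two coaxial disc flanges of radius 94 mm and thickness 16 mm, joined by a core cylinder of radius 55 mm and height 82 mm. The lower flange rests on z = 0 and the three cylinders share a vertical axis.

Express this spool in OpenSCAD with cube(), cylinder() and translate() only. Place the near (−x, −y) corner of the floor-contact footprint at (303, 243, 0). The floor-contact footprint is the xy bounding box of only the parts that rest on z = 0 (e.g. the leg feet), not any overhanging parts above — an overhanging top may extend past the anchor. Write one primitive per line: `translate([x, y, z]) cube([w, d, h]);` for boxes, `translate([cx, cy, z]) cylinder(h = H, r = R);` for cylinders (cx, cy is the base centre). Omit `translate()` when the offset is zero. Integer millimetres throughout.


translate([397, 337, 0]) cylinder(h = 16, r = 94);
translate([397, 337, 16]) cylinder(h = 82, r = 55);
translate([397, 337, 98]) cylinder(h = 16, r = 94);


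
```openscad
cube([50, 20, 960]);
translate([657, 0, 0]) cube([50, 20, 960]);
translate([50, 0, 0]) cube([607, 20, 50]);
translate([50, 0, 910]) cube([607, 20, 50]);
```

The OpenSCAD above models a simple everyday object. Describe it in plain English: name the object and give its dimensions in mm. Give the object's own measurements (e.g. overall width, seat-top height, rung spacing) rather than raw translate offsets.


A rectangular picture frame lying in the x–z plane (depth along y). The opening is 607 mm wide (x) by 860 mm tall (z), surrounded by a border 50 mm wide on all four sides. The frame is 20 mm deep and is made of two full-height vertical stiles with two horizontal rails fitted between them.


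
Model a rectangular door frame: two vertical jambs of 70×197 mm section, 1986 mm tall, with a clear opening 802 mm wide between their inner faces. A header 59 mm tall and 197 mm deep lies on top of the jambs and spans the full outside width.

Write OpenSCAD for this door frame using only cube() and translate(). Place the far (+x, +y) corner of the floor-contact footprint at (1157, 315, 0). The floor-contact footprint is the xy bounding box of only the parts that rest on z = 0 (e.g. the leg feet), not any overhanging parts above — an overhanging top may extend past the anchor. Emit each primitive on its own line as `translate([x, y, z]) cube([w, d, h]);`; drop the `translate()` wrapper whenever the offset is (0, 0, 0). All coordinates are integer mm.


translate([215, 118, 0]) cube([70, 197, 1986]);
translate([1087, 118, 0]) cube([70, 197, 1986]);
translate([215, 118, 1986]) cube([942, 197, 59]);


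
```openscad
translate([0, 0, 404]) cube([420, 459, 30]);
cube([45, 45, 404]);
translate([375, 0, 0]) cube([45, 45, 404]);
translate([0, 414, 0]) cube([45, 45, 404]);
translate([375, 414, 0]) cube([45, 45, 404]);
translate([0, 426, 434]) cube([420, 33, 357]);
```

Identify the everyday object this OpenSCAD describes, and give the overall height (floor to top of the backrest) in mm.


A chair. The overall height is 791 mm.

A slab on four corner posts with a tall panel at the back — a chair. The seat slab sits at z = 404 with thickness 30, and the 357 mm backrest starts at the seat top, so the overall height is 404 + 30 + 357 = 791 mm.


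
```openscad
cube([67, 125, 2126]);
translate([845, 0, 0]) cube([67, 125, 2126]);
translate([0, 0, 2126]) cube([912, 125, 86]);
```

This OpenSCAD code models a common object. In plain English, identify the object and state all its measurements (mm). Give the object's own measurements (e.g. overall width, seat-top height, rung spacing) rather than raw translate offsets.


A door frame. The clear opening is 778 mm wide and 2126 mm high. Two 67 mm wide jambs, 125 mm deep, stand either side of the opening from the floor to the top of the opening. A 86 mm thick head sits across the top of both jambs, spanning the full outside width of the frame.


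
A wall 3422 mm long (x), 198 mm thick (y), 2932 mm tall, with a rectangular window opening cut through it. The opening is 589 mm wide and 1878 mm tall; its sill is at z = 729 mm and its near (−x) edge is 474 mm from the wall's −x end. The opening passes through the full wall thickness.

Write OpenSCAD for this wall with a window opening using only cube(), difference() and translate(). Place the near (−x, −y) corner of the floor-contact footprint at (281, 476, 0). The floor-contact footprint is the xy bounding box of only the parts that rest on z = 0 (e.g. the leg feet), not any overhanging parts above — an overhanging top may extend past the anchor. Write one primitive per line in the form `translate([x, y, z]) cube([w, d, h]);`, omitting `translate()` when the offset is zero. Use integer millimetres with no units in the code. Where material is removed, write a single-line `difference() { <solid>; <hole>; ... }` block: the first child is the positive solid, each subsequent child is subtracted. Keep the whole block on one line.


difference() { translate([281, 476, 0]) cube([3422, 198, 2932]); translate([755, 476, 729]) cube([589, 198, 1878]); }


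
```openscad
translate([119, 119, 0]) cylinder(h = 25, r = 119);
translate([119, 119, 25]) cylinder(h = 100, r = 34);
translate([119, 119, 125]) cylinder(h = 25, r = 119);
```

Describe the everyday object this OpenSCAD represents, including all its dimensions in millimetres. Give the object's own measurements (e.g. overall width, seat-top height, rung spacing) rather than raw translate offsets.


A spool: two coaxial disc flanges of radius 119 mm and thickness 25 mm, joined by a core cylinder of radius 34 mm and height 100 mm. The lower flange rests on z = 0 and the three cylinders share a vertical axis.


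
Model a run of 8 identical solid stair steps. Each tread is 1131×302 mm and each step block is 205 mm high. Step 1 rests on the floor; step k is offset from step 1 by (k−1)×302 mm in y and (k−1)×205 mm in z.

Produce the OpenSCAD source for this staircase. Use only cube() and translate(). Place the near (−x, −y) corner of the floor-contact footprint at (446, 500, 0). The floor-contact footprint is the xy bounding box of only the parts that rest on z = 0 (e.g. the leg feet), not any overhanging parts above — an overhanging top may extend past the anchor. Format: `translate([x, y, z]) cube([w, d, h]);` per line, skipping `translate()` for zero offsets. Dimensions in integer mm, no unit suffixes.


translate([446, 500, 0]) cube([1131, 302, 205]);
translate([446, 802, 205]) cube([1131, 302, 205]);
translate([446, 1104, 410]) cube([1131, 302, 205]);
translate([446, 1406, 615]) cube([1131, 302, 205]);
translate([446, 1708, 820]) cube([1131, 302, 205]);
translate([446, 2010, 1025]) cube([1131, 302, 205]);
translate([446, 2312, 1230]) cube([1131, 302, 205]);
translate([446, 2614, 1435]) cube([1131, 302, 205]);


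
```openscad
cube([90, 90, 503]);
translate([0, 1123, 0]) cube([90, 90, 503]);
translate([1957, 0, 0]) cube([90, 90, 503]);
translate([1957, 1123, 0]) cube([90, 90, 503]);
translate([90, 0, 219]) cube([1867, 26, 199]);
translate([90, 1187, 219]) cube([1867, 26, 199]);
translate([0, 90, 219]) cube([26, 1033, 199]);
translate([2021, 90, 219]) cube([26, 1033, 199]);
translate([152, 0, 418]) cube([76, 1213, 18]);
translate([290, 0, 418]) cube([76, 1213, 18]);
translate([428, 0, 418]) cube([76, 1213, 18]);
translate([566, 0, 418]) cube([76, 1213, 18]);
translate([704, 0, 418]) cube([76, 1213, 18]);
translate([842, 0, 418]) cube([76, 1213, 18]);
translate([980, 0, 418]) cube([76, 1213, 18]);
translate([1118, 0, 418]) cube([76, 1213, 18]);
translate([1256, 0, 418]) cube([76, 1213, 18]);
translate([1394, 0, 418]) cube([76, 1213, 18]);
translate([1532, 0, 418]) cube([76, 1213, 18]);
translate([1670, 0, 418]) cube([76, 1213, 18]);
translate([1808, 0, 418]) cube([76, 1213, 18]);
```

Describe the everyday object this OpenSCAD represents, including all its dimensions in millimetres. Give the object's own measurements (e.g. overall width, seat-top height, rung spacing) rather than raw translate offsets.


A bed frame 2047 mm long (x) by 1213 mm wide (y). Four 90×90 mm corner posts, 503 mm tall, at the corners of the footprint. Four rails of 26 mm thickness and 199 mm height run between adjacent posts with their undersides at z = 219 mm, their outer faces flush with the outside of the frame (the two x-running rails run between the posts' inner faces; the two y-running rails run between the posts' inner faces). 13 slats, each 76 mm wide (x) and 18 mm thick, lie across the top of the two x-running rails, running the full 1213 mm width of the frame in y; along x they sit between the end posts with a 62 mm gap after the −x posts and between neighbouring slats, leaving 73 mm before the +x posts.


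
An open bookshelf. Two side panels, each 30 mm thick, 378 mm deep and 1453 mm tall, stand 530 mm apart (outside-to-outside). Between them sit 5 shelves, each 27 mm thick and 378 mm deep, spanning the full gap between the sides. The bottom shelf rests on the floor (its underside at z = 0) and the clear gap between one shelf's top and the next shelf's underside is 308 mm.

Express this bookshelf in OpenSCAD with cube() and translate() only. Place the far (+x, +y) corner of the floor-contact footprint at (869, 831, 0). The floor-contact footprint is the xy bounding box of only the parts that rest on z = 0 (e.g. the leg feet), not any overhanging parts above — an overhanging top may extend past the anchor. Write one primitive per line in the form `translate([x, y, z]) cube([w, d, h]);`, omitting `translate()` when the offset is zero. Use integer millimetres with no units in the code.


translate([339, 453, 0]) cube([30, 378, 1453]);
translate([839, 453, 0]) cube([30, 378, 1453]);
translate([369, 453, 0]) cube([470, 378, 27]);
translate([369, 453, 335]) cube([470, 378, 27]);
translate([369, 453, 670]) cube([470, 378, 27]);
translate([369, 453, 1005]) cube([470, 378, 27]);
translate([369, 453, 1340]) cube([470, 378, 27]);


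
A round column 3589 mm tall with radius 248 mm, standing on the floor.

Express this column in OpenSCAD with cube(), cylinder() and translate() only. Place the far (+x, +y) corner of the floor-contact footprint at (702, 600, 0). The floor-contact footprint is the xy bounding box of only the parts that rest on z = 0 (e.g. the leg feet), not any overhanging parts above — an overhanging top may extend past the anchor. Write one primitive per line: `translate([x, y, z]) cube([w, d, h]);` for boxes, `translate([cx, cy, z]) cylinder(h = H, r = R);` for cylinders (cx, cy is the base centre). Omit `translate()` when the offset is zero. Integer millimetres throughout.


translate([454, 352, 0]) cylinder(h = 3589, r = 248);


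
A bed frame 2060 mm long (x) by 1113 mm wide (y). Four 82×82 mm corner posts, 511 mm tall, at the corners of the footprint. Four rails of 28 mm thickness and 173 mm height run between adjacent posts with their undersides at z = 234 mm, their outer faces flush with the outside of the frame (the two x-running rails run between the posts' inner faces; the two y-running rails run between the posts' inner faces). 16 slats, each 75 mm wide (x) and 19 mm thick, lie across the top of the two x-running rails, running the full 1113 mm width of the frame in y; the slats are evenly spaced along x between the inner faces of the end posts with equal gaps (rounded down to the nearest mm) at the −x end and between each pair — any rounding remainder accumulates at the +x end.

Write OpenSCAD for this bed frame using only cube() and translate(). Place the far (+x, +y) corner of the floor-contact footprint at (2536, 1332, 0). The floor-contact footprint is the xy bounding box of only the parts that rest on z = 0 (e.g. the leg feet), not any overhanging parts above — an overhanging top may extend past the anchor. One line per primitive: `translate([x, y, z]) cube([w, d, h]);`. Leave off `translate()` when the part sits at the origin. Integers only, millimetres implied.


// slat z = rail_z + rail_h = 234 + 173 = 407
// slat gap = ⌊(1896 − 16·75) / 17⌋ = 40
translate([476, 219, 0]) cube([82, 82, 511]);
translate([476, 1250, 0]) cube([82, 82, 511]);
translate([2454, 219, 0]) cube([82, 82, 511]);
translate([2454, 1250, 0]) cube([82, 82, 511]);
translate([558, 219, 234]) cube([1896, 28, 173]);
translate([558, 1304, 234]) cube([1896, 28, 173]);
translate([476, 301, 234]) cube([28, 949, 173]);
translate([2508, 301, 234]) cube([28, 949, 173]);
translate([598, 219, 407]) cube([75, 1113, 19]);
translate([713, 219, 407]) cube([75, 1113, 19]);
translate([828, 219, 407]) cube([75, 1113, 19]);
translate([943, 219, 407]) cube([75, 1113, 19]);
translate([1058, 219, 407]) cube([75, 1113, 19]);
translate([1173, 219, 407]) cube([75, 1113, 19]);
translate([1288, 219, 407]) cube([75, 1113, 19]);
translate([1403, 219, 407]) cube([75, 1113, 19]);
translate([1518, 219, 407]) cube([75, 1113, 19]);
translate([1633, 219, 407]) cube([75, 1113, 19]);
translate([1748, 219, 407]) cube([75, 1113, 19]);
translate([1863, 219, 407]) cube([75, 1113, 19]);
translate([1978, 219, 407]) cube([75, 1113, 19]);
translate([2093, 219, 407]) cube([75, 1113, 19]);
translate([2208, 219, 407]) cube([75, 1113, 19]);
translate([2323, 219, 407]) cube([75, 1113, 19]);


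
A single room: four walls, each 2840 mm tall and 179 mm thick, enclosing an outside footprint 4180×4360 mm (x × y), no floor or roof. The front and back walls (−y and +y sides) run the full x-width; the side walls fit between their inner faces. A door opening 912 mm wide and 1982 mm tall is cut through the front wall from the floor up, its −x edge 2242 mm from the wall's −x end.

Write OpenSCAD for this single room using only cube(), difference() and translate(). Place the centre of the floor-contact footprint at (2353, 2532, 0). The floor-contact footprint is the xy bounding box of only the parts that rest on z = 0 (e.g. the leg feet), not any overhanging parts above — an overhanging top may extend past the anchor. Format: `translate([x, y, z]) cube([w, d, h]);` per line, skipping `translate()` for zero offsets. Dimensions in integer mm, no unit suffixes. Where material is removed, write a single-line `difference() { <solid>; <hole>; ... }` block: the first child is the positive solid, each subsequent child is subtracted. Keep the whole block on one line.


difference() { translate([263, 352, 0]) cube([4180, 179, 2840]); translate([2505, 352, 0]) cube([912, 179, 1982]); }
translate([263, 4533, 0]) cube([4180, 179, 2840]);
translate([263, 531, 0]) cube([179, 4002, 2840]);
translate([4264, 531, 0]) cube([179, 4002, 2840]);


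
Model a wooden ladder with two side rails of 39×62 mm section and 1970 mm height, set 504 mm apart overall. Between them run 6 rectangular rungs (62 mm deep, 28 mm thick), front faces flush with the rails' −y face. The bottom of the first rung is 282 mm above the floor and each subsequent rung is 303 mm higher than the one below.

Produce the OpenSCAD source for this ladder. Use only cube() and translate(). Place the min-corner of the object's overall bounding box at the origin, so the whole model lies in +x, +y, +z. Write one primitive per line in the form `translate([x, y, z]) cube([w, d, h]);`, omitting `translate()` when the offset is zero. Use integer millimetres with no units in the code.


cube([39, 62, 1970]);
translate([465, 0, 0]) cube([39, 62, 1970]);
translate([39, 0, 282]) cube([426, 62, 28]);
translate([39, 0, 585]) cube([426, 62, 28]);
translate([39, 0, 888]) cube([426, 62, 28]);
translate([39, 0, 1191]) cube([426, 62, 28]);
translate([39, 0, 1494]) cube([426, 62, 28]);
translate([39, 0, 1797]) cube([426, 62, 28]);


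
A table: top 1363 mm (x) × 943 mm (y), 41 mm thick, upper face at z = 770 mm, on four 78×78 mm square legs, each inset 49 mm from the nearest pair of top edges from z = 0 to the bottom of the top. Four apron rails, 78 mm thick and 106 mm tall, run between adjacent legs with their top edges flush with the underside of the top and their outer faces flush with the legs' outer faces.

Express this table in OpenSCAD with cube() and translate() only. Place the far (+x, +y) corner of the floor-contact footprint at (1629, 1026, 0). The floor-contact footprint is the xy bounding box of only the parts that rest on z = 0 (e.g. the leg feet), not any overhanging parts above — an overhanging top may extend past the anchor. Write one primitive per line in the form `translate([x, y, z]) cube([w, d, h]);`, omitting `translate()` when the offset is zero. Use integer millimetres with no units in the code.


// leg_h = 770 - 41 = 729
// apron z = 729 - 106 = 623
translate([315, 132, 729]) cube([1363, 943, 41]);
translate([364, 181, 0]) cube([78, 78, 729]);
translate([1551, 181, 0]) cube([78, 78, 729]);
translate([364, 948, 0]) cube([78, 78, 729]);
translate([1551, 948, 0]) cube([78, 78, 729]);
translate([442, 181, 623]) cube([1109, 78, 106]);
translate([442, 948, 623]) cube([1109, 78, 106]);
translate([364, 259, 623]) cube([78, 689, 106]);
translate([1551, 259, 623]) cube([78, 689, 106]);
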